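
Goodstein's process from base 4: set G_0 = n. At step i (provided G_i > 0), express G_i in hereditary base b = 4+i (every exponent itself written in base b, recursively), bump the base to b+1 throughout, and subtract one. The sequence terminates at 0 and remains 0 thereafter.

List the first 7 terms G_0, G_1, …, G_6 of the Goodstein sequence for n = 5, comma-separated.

5, 5, 5, 4, 3, 2, 1

(0) 5|_4 = 4 + 1 ↦ 5 + 1|_5 = 6 ⇒ 5
(1) 5|_5 = 5 ↦ 6|_6 = 6 ⇒ 5
(2) 5|_6 = 5 ↦ 5|_7 = 5 ⇒ 4
(3) 4|_7 = 4 ↦ 4|_8 = 4 ⇒ 3
(4) 3|_8 = 3 ↦ 3|_9 = 3 ⇒ 2
(5) 2|_9 = 2 ↦ 2|_10 = 2 ⇒ 1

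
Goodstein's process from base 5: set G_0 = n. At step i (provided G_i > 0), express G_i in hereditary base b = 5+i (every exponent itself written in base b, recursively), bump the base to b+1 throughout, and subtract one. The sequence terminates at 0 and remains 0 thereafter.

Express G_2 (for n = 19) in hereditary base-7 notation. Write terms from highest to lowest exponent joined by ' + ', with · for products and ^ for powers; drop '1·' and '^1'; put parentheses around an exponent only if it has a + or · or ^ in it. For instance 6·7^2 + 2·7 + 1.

3·7 + 2

step 0: 19 = 3·5 + 4; sub 6 for 5: 3·6 + 4; = 22; G_1 = 22−1 = 21
step 1: 21 = 3·6 + 3; sub 7 for 6: 3·7 + 3; = 24; G_2 = 24−1 = 23
step 2: 23 = 3·7 + 2; sub 8 for 7: 3·8 + 2; = 26; G_3 = 26−1 = 25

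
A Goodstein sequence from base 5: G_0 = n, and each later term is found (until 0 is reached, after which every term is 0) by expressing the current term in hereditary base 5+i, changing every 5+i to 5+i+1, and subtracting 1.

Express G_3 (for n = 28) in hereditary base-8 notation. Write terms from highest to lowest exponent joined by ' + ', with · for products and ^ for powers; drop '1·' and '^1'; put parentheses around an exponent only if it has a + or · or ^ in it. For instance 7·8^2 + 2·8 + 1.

(0) 28|_5 = 5^2 + 3 ↦ 6^2 + 3|_6 = 39 ⇒ 38
(1) 38|_6 = 6^2 + 2 ↦ 7^2 + 2|_7 = 51 ⇒ 50
(2) 50|_7 = 7^2 + 1 ↦ 8^2 + 1|_8 = 65 ⇒ 64
(3) 64|_8 = 8^2 ↦ 9^2|_9 = 81 ⇒ 80

8^2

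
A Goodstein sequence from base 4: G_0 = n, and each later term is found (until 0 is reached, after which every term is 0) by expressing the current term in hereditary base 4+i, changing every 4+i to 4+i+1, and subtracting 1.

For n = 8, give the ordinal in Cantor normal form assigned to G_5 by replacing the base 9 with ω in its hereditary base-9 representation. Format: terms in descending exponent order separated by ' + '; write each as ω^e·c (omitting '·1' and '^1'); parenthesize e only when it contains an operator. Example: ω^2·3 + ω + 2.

G_0=8  [base 4] 2·4  →[4↦5]→  2·5 = 10  −1 ⇒ G_1=9
G_1=9  [base 5] 5 + 4  →[5↦6]→  6 + 4 = 10  −1 ⇒ G_2=9
G_2=9  [base 6] 6 + 3  →[6↦7]→  7 + 3 = 10  −1 ⇒ G_3=9
G_3=9  [base 7] 7 + 2  →[7↦8]→  8 + 2 = 10  −1 ⇒ G_4=9
G_4=9  [base 8] 8 + 1  →[8↦9]→  9 + 1 = 10  −1 ⇒ G_5=9

ω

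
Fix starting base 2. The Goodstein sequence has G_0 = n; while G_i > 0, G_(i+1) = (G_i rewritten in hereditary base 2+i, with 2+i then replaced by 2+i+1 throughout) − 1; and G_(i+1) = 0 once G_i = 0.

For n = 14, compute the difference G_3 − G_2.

step 0: 14 = 2^(2 + 1) + 2^2 + 2; sub 3 for 2: 3^(3 + 1) + 3^3 + 3; = 111; G_1 = 111−1 = 110
step 1: 110 = 3^(3 + 1) + 3^3 + 2; sub 4 for 3: 4^(4 + 1) + 4^4 + 2; = 1282; G_2 = 1282−1 = 1281
step 2: 1281 = 4^(4 + 1) + 4^4 + 1; sub 5 for 4: 5^(5 + 1) + 5^5 + 1; = 18751; G_3 = 18751−1 = 18750

17469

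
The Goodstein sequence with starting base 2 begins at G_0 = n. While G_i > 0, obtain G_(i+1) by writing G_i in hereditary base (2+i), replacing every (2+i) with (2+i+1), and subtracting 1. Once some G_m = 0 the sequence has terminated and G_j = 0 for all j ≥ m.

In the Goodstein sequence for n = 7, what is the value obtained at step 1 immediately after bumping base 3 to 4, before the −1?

260

(0) 7|_2 = 2^2 + 2 + 1 ↦ 3^3 + 3 + 1|_3 = 31 ⇒ 30
(1) 30|_3 = 3^3 + 3 ↦ 4^4 + 4|_4 = 260 ⇒ 259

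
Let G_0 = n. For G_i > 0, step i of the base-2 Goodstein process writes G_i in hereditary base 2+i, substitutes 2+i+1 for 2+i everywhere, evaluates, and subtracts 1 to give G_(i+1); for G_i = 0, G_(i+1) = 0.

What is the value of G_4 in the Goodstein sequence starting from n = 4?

[0] 4 ≡ 2^2 (base 2). Lift 3: 27. −1: 26.
[1] 26 ≡ 2·3^2 + 2·3 + 2 (base 3). Lift 4: 42. −1: 41.
[2] 41 ≡ 2·4^2 + 2·4 + 1 (base 4). Lift 5: 61. −1: 60.
[3] 60 ≡ 2·5^2 + 2·5 (base 5). Lift 6: 84. −1: 83.
[4] 83 ≡ 2·6^2 + 6 + 5 (base 6). Lift 7: 110. −1: 109.

83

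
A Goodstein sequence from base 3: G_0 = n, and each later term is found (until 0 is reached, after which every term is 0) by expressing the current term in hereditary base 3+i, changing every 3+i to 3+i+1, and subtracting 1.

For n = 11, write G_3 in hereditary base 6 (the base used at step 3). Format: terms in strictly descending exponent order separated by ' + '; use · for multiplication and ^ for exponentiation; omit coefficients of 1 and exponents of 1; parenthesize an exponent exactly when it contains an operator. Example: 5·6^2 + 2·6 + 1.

5·6 + 5

base 3: 11 = 3^2 + 2; at 4: 4^2 + 2 = 18; next = 17
base 4: 17 = 4^2 + 1; at 5: 5^2 + 1 = 26; next = 25
base 5: 25 = 5^2; at 6: 6^2 = 36; next = 35
base 6: 35 = 5·6 + 5; at 7: 5·7 + 5 = 40; next = 39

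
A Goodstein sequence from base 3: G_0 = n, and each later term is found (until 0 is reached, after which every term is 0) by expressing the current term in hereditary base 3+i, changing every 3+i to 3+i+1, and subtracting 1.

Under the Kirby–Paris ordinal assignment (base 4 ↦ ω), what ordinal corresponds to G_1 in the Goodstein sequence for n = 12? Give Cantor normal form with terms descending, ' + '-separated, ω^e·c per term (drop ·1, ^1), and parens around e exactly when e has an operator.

ω^2 + 3

12 —HB3→ 3^2 + 3 —bump→ 4^2 + 4 = 20 —(−1)→ 19
19 —HB4→ 4^2 + 3 —bump→ 5^2 + 3 = 28 —(−1)→ 27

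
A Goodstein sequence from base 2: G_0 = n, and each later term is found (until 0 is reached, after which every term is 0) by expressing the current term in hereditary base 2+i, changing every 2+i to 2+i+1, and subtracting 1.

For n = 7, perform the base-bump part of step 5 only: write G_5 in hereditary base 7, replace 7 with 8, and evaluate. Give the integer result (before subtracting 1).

16777216

G_0 = 7. HB_2(7) = 2^2 + 2 + 1. Bump = 31. G_1 = 30.
G_1 = 30. HB_3(30) = 3^3 + 3. Bump = 260. G_2 = 259.
G_2 = 259. HB_4(259) = 4^4 + 3. Bump = 3128. G_3 = 3127.
G_3 = 3127. HB_5(3127) = 5^5 + 2. Bump = 46658. G_4 = 46657.
G_4 = 46657. HB_6(46657) = 6^6 + 1. Bump = 823544. G_5 = 823543.
G_5 = 823543. HB_7(823543) = 7^7. Bump = 16777216. G_6 = 16777215.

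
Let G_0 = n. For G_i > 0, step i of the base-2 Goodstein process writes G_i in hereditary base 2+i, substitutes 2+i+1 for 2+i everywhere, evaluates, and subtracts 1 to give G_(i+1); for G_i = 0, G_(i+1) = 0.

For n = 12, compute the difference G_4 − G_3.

step 0: 12 = 2^(2 + 1) + 2^2; sub 3 for 2: 3^(3 + 1) + 3^3; = 108; G_1 = 108−1 = 107
step 1: 107 = 3^(3 + 1) + 2·3^2 + 2·3 + 2; sub 4 for 3: 4^(4 + 1) + 2·4^2 + 2·4 + 2; = 1066; G_2 = 1066−1 = 1065
step 2: 1065 = 4^(4 + 1) + 2·4^2 + 2·4 + 1; sub 5 for 4: 5^(5 + 1) + 2·5^2 + 2·5 + 1; = 15686; G_3 = 15686−1 = 15685
step 3: 15685 = 5^(5 + 1) + 2·5^2 + 2·5; sub 6 for 5: 6^(6 + 1) + 2·6^2 + 2·6; = 280020; G_4 = 280020−1 = 280019

264334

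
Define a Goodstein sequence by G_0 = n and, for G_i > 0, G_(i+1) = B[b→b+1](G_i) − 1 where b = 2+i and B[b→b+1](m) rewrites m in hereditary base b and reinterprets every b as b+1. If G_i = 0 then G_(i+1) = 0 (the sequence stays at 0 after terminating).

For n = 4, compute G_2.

41

(0) 4|_2 = 2^2 ↦ 3^3|_3 = 27 ⇒ 26
(1) 26|_3 = 2·3^2 + 2·3 + 2 ↦ 2·4^2 + 2·4 + 2|_4 = 42 ⇒ 41
(2) 41|_4 = 2·4^2 + 2·4 + 1 ↦ 2·5^2 + 2·5 + 1|_5 = 61 ⇒ 60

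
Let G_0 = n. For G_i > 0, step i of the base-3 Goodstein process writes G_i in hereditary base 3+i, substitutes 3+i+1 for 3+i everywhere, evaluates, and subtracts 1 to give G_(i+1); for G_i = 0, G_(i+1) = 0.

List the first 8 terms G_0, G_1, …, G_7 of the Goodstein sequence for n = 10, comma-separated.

10, 16, 24, 27, 30, 33, 36, 39

G_0=10  [base 3] 3^2 + 1  →[3↦4]→  4^2 + 1 = 17  −1 ⇒ G_1=16
G_1=16  [base 4] 4^2  →[4↦5]→  5^2 = 25  −1 ⇒ G_2=24
G_2=24  [base 5] 4·5 + 4  →[5↦6]→  4·6 + 4 = 28  −1 ⇒ G_3=27
G_3=27  [base 6] 4·6 + 3  →[6↦7]→  4·7 + 3 = 31  −1 ⇒ G_4=30
G_4=30  [base 7] 4·7 + 2  →[7↦8]→  4·8 + 2 = 34  −1 ⇒ G_5=33
G_5=33  [base 8] 4·8 + 1  →[8↦9]→  4·9 + 1 = 37  −1 ⇒ G_6=36
G_6=36  [base 9] 4·9  →[9↦10]→  4·10 = 40  −1 ⇒ G_7=39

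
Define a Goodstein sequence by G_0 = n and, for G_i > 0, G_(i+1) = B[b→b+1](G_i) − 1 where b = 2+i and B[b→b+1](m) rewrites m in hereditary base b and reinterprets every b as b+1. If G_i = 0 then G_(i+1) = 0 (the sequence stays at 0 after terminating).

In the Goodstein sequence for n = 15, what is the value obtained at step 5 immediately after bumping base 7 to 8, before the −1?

i=0: 15 = 2^(2 + 1) + 2^2 + 2 + 1 (b=2); 2→3: 3^(3 + 1) + 3^3 + 3 + 1 = 112; 112−1 = 111
i=1: 111 = 3^(3 + 1) + 3^3 + 3 (b=3); 3→4: 4^(4 + 1) + 4^4 + 4 = 1284; 1284−1 = 1283
i=2: 1283 = 4^(4 + 1) + 4^4 + 3 (b=4); 4→5: 5^(5 + 1) + 5^5 + 3 = 18753; 18753−1 = 18752
i=3: 18752 = 5^(5 + 1) + 5^5 + 2 (b=5); 5→6: 6^(6 + 1) + 6^6 + 2 = 326594; 326594−1 = 326593
i=4: 326593 = 6^(6 + 1) + 6^6 + 1 (b=6); 6→7: 7^(7 + 1) + 7^7 + 1 = 6588345; 6588345−1 = 6588344
i=5: 6588344 = 7^(7 + 1) + 7^7 (b=7); 7→8: 8^(8 + 1) + 8^8 = 150994944; 150994944−1 = 150994943

150994944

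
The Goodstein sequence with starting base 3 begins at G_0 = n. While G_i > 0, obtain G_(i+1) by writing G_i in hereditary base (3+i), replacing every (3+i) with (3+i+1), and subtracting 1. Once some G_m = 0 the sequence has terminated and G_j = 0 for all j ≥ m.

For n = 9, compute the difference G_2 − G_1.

[0] 9 ≡ 3^2 (base 3). Lift 4: 16. −1: 15.
[1] 15 ≡ 3·4 + 3 (base 4). Lift 5: 18. −1: 17.

2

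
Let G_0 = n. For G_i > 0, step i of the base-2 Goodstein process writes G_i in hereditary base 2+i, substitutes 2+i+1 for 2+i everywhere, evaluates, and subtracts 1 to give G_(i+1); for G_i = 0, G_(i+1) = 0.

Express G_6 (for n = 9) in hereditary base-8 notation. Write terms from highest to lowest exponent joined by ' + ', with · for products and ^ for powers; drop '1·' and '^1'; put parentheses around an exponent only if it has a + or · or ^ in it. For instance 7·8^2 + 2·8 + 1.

3·8^8 + 3·8^3 + 3·8^2 + 2·8 + 7

9 —HB2→ 2^(2 + 1) + 1 —bump→ 3^(3 + 1) + 1 = 82 —(−1)→ 81
81 —HB3→ 3^(3 + 1) —bump→ 4^(4 + 1) = 1024 —(−1)→ 1023
1023 —HB4→ 3·4^4 + 3·4^3 + 3·4^2 + 3·4 + 3 —bump→ 3·5^5 + 3·5^3 + 3·5^2 + 3·5 + 3 = 9843 —(−1)→ 9842
9842 —HB5→ 3·5^5 + 3·5^3 + 3·5^2 + 3·5 + 2 —bump→ 3·6^6 + 3·6^3 + 3·6^2 + 3·6 + 2 = 140744 —(−1)→ 140743
140743 —HB6→ 3·6^6 + 3·6^3 + 3·6^2 + 3·6 + 1 —bump→ 3·7^7 + 3·7^3 + 3·7^2 + 3·7 + 1 = 2471827 —(−1)→ 2471826
2471826 —HB7→ 3·7^7 + 3·7^3 + 3·7^2 + 3·7 —bump→ 3·8^8 + 3·8^3 + 3·8^2 + 3·8 = 50333400 —(−1)→ 50333399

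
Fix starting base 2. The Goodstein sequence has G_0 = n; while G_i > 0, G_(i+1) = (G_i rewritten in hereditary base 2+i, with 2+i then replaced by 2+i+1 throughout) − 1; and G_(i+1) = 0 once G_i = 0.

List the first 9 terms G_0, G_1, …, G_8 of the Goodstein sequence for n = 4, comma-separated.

4 —HB2→ 2^2 —bump→ 3^3 = 27 —(−1)→ 26
26 —HB3→ 2·3^2 + 2·3 + 2 —bump→ 2·4^2 + 2·4 + 2 = 42 —(−1)→ 41
41 —HB4→ 2·4^2 + 2·4 + 1 —bump→ 2·5^2 + 2·5 + 1 = 61 —(−1)→ 60
60 —HB5→ 2·5^2 + 2·5 —bump→ 2·6^2 + 2·6 = 84 —(−1)→ 83
83 —HB6→ 2·6^2 + 6 + 5 —bump→ 2·7^2 + 7 + 5 = 110 —(−1)→ 109
109 —HB7→ 2·7^2 + 7 + 4 —bump→ 2·8^2 + 8 + 4 = 140 —(−1)→ 139
139 —HB8→ 2·8^2 + 8 + 3 —bump→ 2·9^2 + 9 + 3 = 174 —(−1)→ 173
173 —HB9→ 2·9^2 + 9 + 2 —bump→ 2·10^2 + 10 + 2 = 212 —(−1)→ 211

4, 26, 41, 60, 83, 109, 139, 173, 211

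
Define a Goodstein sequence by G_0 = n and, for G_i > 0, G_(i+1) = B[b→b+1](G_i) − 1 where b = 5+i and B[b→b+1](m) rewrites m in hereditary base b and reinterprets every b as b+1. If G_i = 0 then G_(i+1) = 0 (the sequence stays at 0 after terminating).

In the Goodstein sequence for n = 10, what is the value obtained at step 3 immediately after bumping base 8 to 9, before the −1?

12

[0] 10 ≡ 2·5 (base 5). Lift 6: 12. −1: 11.
[1] 11 ≡ 6 + 5 (base 6). Lift 7: 12. −1: 11.
[2] 11 ≡ 7 + 4 (base 7). Lift 8: 12. −1: 11.
[3] 11 ≡ 8 + 3 (base 8). Lift 9: 12. −1: 11.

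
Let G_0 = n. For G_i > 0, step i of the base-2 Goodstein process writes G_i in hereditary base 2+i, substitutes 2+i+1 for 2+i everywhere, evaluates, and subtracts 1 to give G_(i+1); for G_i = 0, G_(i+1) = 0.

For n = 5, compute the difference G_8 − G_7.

871

step 0: 5 = 2^2 + 1; sub 3 for 2: 3^3 + 1; = 28; G_1 = 28−1 = 27
step 1: 27 = 3^3; sub 4 for 3: 4^4; = 256; G_2 = 256−1 = 255
step 2: 255 = 3·4^3 + 3·4^2 + 3·4 + 3; sub 5 for 4: 3·5^3 + 3·5^2 + 3·5 + 3; = 468; G_3 = 468−1 = 467
step 3: 467 = 3·5^3 + 3·5^2 + 3·5 + 2; sub 6 for 5: 3·6^3 + 3·6^2 + 3·6 + 2; = 776; G_4 = 776−1 = 775
step 4: 775 = 3·6^3 + 3·6^2 + 3·6 + 1; sub 7 for 6: 3·7^3 + 3·7^2 + 3·7 + 1; = 1198; G_5 = 1198−1 = 1197
step 5: 1197 = 3·7^3 + 3·7^2 + 3·7; sub 8 for 7: 3·8^3 + 3·8^2 + 3·8; = 1752; G_6 = 1752−1 = 1751
step 6: 1751 = 3·8^3 + 3·8^2 + 2·8 + 7; sub 9 for 8: 3·9^3 + 3·9^2 + 2·9 + 7; = 2455; G_7 = 2455−1 = 2454
step 7: 2454 = 3·9^3 + 3·9^2 + 2·9 + 6; sub 10 for 9: 3·10^3 + 3·10^2 + 2·10 + 6; = 3326; G_8 = 3326−1 = 3325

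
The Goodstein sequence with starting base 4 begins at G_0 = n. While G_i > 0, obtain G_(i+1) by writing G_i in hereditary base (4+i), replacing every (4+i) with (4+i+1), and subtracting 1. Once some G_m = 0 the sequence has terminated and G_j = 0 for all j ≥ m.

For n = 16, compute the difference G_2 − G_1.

step 0: 16 = 4^2; sub 5 for 4: 5^2; = 25; G_1 = 25−1 = 24
step 1: 24 = 4·5 + 4; sub 6 for 5: 4·6 + 4; = 28; G_2 = 28−1 = 27

3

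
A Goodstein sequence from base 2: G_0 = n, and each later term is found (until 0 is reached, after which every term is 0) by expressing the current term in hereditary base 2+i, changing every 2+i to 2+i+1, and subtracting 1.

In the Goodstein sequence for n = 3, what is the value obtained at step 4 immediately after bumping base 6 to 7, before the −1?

G_0=3  [base 2] 2 + 1  →[2↦3]→  3 + 1 = 4  −1 ⇒ G_1=3
G_1=3  [base 3] 3  →[3↦4]→  4 = 4  −1 ⇒ G_2=3
G_2=3  [base 4] 3  →[4↦5]→  3 = 3  −1 ⇒ G_3=2
G_3=2  [base 5] 2  →[5↦6]→  2 = 2  −1 ⇒ G_4=1
G_4=1  [base 6] 1  →[6↦7]→  1 = 1  −1 ⇒ G_5=0

1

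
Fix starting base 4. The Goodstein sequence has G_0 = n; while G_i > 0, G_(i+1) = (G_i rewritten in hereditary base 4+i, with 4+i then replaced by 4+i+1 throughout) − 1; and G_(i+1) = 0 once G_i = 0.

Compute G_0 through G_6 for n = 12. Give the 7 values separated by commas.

i=0: 12 = 3·4 (b=4); 4→5: 3·5 = 15; 15−1 = 14
i=1: 14 = 2·5 + 4 (b=5); 5→6: 2·6 + 4 = 16; 16−1 = 15
i=2: 15 = 2·6 + 3 (b=6); 6→7: 2·7 + 3 = 17; 17−1 = 16
i=3: 16 = 2·7 + 2 (b=7); 7→8: 2·8 + 2 = 18; 18−1 = 17
i=4: 17 = 2·8 + 1 (b=8); 8→9: 2·9 + 1 = 19; 19−1 = 18
i=5: 18 = 2·9 (b=9); 9→10: 2·10 = 20; 20−1 = 19

12, 14, 15, 16, 17, 18, 19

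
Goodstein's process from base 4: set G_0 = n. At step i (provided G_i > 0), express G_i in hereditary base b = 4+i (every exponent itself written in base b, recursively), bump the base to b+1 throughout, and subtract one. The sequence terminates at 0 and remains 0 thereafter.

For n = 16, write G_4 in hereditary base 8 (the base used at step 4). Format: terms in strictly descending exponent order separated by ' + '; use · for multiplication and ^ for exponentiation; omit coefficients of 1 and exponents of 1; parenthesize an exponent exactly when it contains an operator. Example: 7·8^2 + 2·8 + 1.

[0] 16 ≡ 4^2 (base 4). Lift 5: 25. −1: 24.
[1] 24 ≡ 4·5 + 4 (base 5). Lift 6: 28. −1: 27.
[2] 27 ≡ 4·6 + 3 (base 6). Lift 7: 31. −1: 30.
[3] 30 ≡ 4·7 + 2 (base 7). Lift 8: 34. −1: 33.
[4] 33 ≡ 4·8 + 1 (base 8). Lift 9: 37. −1: 36.

4·8 + 1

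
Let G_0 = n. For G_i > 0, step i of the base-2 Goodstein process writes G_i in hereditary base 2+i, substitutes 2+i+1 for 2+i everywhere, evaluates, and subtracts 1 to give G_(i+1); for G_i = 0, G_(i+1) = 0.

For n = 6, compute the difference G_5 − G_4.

51384

step 0: 6 = 2^2 + 2; sub 3 for 2: 3^3 + 3; = 30; G_1 = 30−1 = 29
step 1: 29 = 3^3 + 2; sub 4 for 3: 4^4 + 2; = 258; G_2 = 258−1 = 257
step 2: 257 = 4^4 + 1; sub 5 for 4: 5^5 + 1; = 3126; G_3 = 3126−1 = 3125
step 3: 3125 = 5^5; sub 6 for 5: 6^6; = 46656; G_4 = 46656−1 = 46655
step 4: 46655 = 5·6^5 + 5·6^4 + 5·6^3 + 5·6^2 + 5·6 + 5; sub 7 for 6: 5·7^5 + 5·7^4 + 5·7^3 + 5·7^2 + 5·7 + 5; = 98040; G_5 = 98040−1 = 98039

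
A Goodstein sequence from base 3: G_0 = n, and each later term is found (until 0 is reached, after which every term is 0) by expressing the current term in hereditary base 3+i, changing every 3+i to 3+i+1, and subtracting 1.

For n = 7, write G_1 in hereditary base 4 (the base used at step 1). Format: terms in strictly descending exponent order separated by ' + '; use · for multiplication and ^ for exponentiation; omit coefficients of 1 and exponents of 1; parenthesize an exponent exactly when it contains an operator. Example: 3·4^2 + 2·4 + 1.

base 3: 7 = 2·3 + 1; at 4: 2·4 + 1 = 9; next = 8
base 4: 8 = 2·4; at 5: 2·5 = 10; next = 9

2·4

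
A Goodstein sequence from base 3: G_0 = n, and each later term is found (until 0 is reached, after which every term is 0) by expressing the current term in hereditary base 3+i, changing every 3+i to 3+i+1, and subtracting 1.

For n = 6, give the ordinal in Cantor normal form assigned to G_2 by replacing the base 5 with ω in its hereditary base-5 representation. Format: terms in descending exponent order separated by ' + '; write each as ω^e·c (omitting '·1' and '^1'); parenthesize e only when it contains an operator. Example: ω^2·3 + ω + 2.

ω + 2

i=0: 6 = 2·3 (b=3); 3→4: 2·4 = 8; 8−1 = 7
i=1: 7 = 4 + 3 (b=4); 4→5: 5 + 3 = 8; 8−1 = 7
i=2: 7 = 5 + 2 (b=5); 5→6: 6 + 2 = 8; 8−1 = 7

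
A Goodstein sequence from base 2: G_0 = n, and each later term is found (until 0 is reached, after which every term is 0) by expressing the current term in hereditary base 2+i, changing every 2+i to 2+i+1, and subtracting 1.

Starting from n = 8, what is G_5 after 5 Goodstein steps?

base 2: 8 = 2^(2 + 1); at 3: 3^(3 + 1) = 81; next = 80
base 3: 80 = 2·3^3 + 2·3^2 + 2·3 + 2; at 4: 2·4^4 + 2·4^2 + 2·4 + 2 = 554; next = 553
base 4: 553 = 2·4^4 + 2·4^2 + 2·4 + 1; at 5: 2·5^5 + 2·5^2 + 2·5 + 1 = 6311; next = 6310
base 5: 6310 = 2·5^5 + 2·5^2 + 2·5; at 6: 2·6^6 + 2·6^2 + 2·6 = 93396; next = 93395
base 6: 93395 = 2·6^6 + 2·6^2 + 6 + 5; at 7: 2·7^7 + 2·7^2 + 7 + 5 = 1647196; next = 1647195

1647195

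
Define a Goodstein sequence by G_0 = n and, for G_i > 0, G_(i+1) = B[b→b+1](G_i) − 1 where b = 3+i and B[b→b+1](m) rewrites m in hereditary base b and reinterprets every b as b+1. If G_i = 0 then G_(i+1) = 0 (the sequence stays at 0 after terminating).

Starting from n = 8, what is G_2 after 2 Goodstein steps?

10

i=0: 8 = 2·3 + 2 (b=3); 3→4: 2·4 + 2 = 10; 10−1 = 9
i=1: 9 = 2·4 + 1 (b=4); 4→5: 2·5 + 1 = 11; 11−1 = 10
i=2: 10 = 2·5 (b=5); 5→6: 2·6 = 12; 12−1 = 11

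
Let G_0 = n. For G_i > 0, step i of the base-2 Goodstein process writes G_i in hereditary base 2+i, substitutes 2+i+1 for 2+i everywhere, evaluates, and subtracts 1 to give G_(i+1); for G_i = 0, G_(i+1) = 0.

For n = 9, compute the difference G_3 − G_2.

step 0: 9 = 2^(2 + 1) + 1; sub 3 for 2: 3^(3 + 1) + 1; = 82; G_1 = 82−1 = 81
step 1: 81 = 3^(3 + 1); sub 4 for 3: 4^(4 + 1); = 1024; G_2 = 1024−1 = 1023
step 2: 1023 = 3·4^4 + 3·4^3 + 3·4^2 + 3·4 + 3; sub 5 for 4: 3·5^5 + 3·5^3 + 3·5^2 + 3·5 + 3; = 9843; G_3 = 9843−1 = 9842

8819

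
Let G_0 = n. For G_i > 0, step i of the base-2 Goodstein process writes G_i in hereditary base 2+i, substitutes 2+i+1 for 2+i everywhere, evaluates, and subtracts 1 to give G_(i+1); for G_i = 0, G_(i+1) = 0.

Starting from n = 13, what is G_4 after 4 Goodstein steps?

280711

[0] 13 ≡ 2^(2 + 1) + 2^2 + 1 (base 2). Lift 3: 109. −1: 108.
[1] 108 ≡ 3^(3 + 1) + 3^3 (base 3). Lift 4: 1280. −1: 1279.
[2] 1279 ≡ 4^(4 + 1) + 3·4^3 + 3·4^2 + 3·4 + 3 (base 4). Lift 5: 16093. −1: 16092.
[3] 16092 ≡ 5^(5 + 1) + 3·5^3 + 3·5^2 + 3·5 + 2 (base 5). Lift 6: 280712. −1: 280711.
[4] 280711 ≡ 6^(6 + 1) + 3·6^3 + 3·6^2 + 3·6 + 1 (base 6). Lift 7: 5765999. −1: 5765998.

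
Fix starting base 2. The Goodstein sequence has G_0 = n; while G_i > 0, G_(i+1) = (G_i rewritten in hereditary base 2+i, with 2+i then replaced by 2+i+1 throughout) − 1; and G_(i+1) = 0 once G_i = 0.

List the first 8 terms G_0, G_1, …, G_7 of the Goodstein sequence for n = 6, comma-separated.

step 0: 6 = 2^2 + 2; sub 3 for 2: 3^3 + 3; = 30; G_1 = 30−1 = 29
step 1: 29 = 3^3 + 2; sub 4 for 3: 4^4 + 2; = 258; G_2 = 258−1 = 257
step 2: 257 = 4^4 + 1; sub 5 for 4: 5^5 + 1; = 3126; G_3 = 3126−1 = 3125
step 3: 3125 = 5^5; sub 6 for 5: 6^6; = 46656; G_4 = 46656−1 = 46655
step 4: 46655 = 5·6^5 + 5·6^4 + 5·6^3 + 5·6^2 + 5·6 + 5; sub 7 for 6: 5·7^5 + 5·7^4 + 5·7^3 + 5·7^2 + 5·7 + 5; = 98040; G_5 = 98040−1 = 98039
step 5: 98039 = 5·7^5 + 5·7^4 + 5·7^3 + 5·7^2 + 5·7 + 4; sub 8 for 7: 5·8^5 + 5·8^4 + 5·8^3 + 5·8^2 + 5·8 + 4; = 187244; G_6 = 187244−1 = 187243
step 6: 187243 = 5·8^5 + 5·8^4 + 5·8^3 + 5·8^2 + 5·8 + 3; sub 9 for 8: 5·9^5 + 5·9^4 + 5·9^3 + 5·9^2 + 5·9 + 3; = 332148; G_7 = 332148−1 = 332147

6, 29, 257, 3125, 46655, 98039, 187243, 332147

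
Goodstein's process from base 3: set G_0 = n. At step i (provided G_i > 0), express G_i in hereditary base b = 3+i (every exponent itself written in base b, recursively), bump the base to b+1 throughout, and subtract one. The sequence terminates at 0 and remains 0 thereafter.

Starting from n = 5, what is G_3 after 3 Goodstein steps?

base 3: 5 = 3 + 2; at 4: 4 + 2 = 6; next = 5
base 4: 5 = 4 + 1; at 5: 5 + 1 = 6; next = 5
base 5: 5 = 5; at 6: 6 = 6; next = 5
base 6: 5 = 5; at 7: 5 = 5; next = 4

5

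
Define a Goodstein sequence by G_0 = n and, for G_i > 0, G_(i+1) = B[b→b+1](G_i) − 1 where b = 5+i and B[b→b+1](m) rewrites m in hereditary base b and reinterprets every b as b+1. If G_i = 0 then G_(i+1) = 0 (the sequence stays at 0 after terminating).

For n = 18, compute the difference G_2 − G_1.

2

i=0: 18 = 3·5 + 3 (b=5); 5→6: 3·6 + 3 = 21; 21−1 = 20
i=1: 20 = 3·6 + 2 (b=6); 6→7: 3·7 + 2 = 23; 23−1 = 22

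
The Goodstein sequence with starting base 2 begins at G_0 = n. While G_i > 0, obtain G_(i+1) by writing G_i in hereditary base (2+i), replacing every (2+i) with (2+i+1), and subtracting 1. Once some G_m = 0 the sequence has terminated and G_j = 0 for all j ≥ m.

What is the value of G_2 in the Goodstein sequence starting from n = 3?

3

i=0: 3 = 2 + 1 (b=2); 2→3: 3 + 1 = 4; 4−1 = 3
i=1: 3 = 3 (b=3); 3→4: 4 = 4; 4−1 = 3
i=2: 3 = 3 (b=4); 4→5: 3 = 3; 3−1 = 2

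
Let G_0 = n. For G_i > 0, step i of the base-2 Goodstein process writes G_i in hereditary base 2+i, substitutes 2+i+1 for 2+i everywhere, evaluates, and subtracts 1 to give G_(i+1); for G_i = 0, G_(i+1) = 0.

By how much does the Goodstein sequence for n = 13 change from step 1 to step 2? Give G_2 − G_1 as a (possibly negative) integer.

1171

i=0: 13 = 2^(2 + 1) + 2^2 + 1 (b=2); 2→3: 3^(3 + 1) + 3^3 + 1 = 109; 109−1 = 108
i=1: 108 = 3^(3 + 1) + 3^3 (b=3); 3→4: 4^(4 + 1) + 4^4 = 1280; 1280−1 = 1279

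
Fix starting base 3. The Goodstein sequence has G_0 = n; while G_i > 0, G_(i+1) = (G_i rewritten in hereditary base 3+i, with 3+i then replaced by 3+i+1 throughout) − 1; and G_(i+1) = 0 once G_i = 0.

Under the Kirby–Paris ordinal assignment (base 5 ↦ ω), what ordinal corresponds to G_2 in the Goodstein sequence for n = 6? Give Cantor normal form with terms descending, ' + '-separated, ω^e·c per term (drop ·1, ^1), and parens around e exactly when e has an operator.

G_0 = 6. HB_3(6) = 2·3. Bump = 8. G_1 = 7.
G_1 = 7. HB_4(7) = 4 + 3. Bump = 8. G_2 = 7.
G_2 = 7. HB_5(7) = 5 + 2. Bump = 8. G_3 = 7.

ω + 2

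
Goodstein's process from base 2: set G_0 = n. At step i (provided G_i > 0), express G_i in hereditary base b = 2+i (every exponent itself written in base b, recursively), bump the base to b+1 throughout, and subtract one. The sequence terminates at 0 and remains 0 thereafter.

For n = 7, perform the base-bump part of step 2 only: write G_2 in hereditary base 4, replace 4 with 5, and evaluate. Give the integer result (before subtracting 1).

base 2: 7 = 2^2 + 2 + 1; at 3: 3^3 + 3 + 1 = 31; next = 30
base 3: 30 = 3^3 + 3; at 4: 4^4 + 4 = 260; next = 259
base 4: 259 = 4^4 + 3; at 5: 5^5 + 3 = 3128; next = 3127

3128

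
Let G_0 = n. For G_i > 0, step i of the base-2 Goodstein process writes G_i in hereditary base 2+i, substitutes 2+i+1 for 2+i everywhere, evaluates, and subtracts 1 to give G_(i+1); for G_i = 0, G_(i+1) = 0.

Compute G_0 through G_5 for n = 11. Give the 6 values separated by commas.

11, 84, 1027, 15627, 279937, 5764801

step 0: 11 = 2^(2 + 1) + 2 + 1; sub 3 for 2: 3^(3 + 1) + 3 + 1; = 85; G_1 = 85−1 = 84
step 1: 84 = 3^(3 + 1) + 3; sub 4 for 3: 4^(4 + 1) + 4; = 1028; G_2 = 1028−1 = 1027
step 2: 1027 = 4^(4 + 1) + 3; sub 5 for 4: 5^(5 + 1) + 3; = 15628; G_3 = 15628−1 = 15627
step 3: 15627 = 5^(5 + 1) + 2; sub 6 for 5: 6^(6 + 1) + 2; = 279938; G_4 = 279938−1 = 279937
step 4: 279937 = 6^(6 + 1) + 1; sub 7 for 6: 7^(7 + 1) + 1; = 5764802; G_5 = 5764802−1 = 5764801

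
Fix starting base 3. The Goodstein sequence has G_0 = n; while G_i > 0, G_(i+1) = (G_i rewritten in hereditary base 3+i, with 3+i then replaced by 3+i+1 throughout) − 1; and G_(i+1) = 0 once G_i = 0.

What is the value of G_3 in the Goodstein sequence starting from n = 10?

(0) 10|_3 = 3^2 + 1 ↦ 4^2 + 1|_4 = 17 ⇒ 16
(1) 16|_4 = 4^2 ↦ 5^2|_5 = 25 ⇒ 24
(2) 24|_5 = 4·5 + 4 ↦ 4·6 + 4|_6 = 28 ⇒ 27
(3) 27|_6 = 4·6 + 3 ↦ 4·7 + 3|_7 = 31 ⇒ 30

27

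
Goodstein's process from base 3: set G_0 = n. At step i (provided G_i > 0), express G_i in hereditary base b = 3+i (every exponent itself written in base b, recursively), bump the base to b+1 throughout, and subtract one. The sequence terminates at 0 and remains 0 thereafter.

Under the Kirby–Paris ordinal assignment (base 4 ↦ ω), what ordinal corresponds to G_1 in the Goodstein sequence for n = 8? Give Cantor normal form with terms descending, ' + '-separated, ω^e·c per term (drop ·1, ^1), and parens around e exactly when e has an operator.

ω·2 + 1

base 3: 8 = 2·3 + 2; at 4: 2·4 + 2 = 10; next = 9
base 4: 9 = 2·4 + 1; at 5: 2·5 + 1 = 11; next = 10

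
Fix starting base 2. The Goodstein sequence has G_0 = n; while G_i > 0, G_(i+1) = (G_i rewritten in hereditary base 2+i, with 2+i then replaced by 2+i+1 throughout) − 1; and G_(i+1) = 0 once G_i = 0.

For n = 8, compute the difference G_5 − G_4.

base 2: 8 = 2^(2 + 1); at 3: 3^(3 + 1) = 81; next = 80
base 3: 80 = 2·3^3 + 2·3^2 + 2·3 + 2; at 4: 2·4^4 + 2·4^2 + 2·4 + 2 = 554; next = 553
base 4: 553 = 2·4^4 + 2·4^2 + 2·4 + 1; at 5: 2·5^5 + 2·5^2 + 2·5 + 1 = 6311; next = 6310
base 5: 6310 = 2·5^5 + 2·5^2 + 2·5; at 6: 2·6^6 + 2·6^2 + 2·6 = 93396; next = 93395
base 6: 93395 = 2·6^6 + 2·6^2 + 6 + 5; at 7: 2·7^7 + 2·7^2 + 7 + 5 = 1647196; next = 1647195

1553800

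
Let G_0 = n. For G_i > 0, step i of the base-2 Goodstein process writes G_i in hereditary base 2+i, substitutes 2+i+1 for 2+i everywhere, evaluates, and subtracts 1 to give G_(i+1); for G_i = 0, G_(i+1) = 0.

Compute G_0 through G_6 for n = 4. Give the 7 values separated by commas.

4, 26, 41, 60, 83, 109, 139

base 2: 4 = 2^2; at 3: 3^3 = 27; next = 26
base 3: 26 = 2·3^2 + 2·3 + 2; at 4: 2·4^2 + 2·4 + 2 = 42; next = 41
base 4: 41 = 2·4^2 + 2·4 + 1; at 5: 2·5^2 + 2·5 + 1 = 61; next = 60
base 5: 60 = 2·5^2 + 2·5; at 6: 2·6^2 + 2·6 = 84; next = 83
base 6: 83 = 2·6^2 + 6 + 5; at 7: 2·7^2 + 7 + 5 = 110; next = 109
base 7: 109 = 2·7^2 + 7 + 4; at 8: 2·8^2 + 8 + 4 = 140; next = 139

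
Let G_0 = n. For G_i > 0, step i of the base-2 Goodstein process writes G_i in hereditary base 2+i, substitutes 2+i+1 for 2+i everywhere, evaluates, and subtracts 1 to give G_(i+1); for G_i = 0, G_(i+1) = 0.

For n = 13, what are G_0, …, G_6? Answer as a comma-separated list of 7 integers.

[0] 13 ≡ 2^(2 + 1) + 2^2 + 1 (base 2). Lift 3: 109. −1: 108.
[1] 108 ≡ 3^(3 + 1) + 3^3 (base 3). Lift 4: 1280. −1: 1279.
[2] 1279 ≡ 4^(4 + 1) + 3·4^3 + 3·4^2 + 3·4 + 3 (base 4). Lift 5: 16093. −1: 16092.
[3] 16092 ≡ 5^(5 + 1) + 3·5^3 + 3·5^2 + 3·5 + 2 (base 5). Lift 6: 280712. −1: 280711.
[4] 280711 ≡ 6^(6 + 1) + 3·6^3 + 3·6^2 + 3·6 + 1 (base 6). Lift 7: 5765999. −1: 5765998.
[5] 5765998 ≡ 7^(7 + 1) + 3·7^3 + 3·7^2 + 3·7 (base 7). Lift 8: 134219480. −1: 134219479.

13, 108, 1279, 16092, 280711, 5765998, 134219479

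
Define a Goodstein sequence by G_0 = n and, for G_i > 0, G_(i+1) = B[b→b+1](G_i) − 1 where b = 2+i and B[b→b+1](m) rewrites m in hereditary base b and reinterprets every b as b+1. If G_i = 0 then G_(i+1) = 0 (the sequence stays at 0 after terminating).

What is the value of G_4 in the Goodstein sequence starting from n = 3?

1

G_0 = 3. HB_2(3) = 2 + 1. Bump = 4. G_1 = 3.
G_1 = 3. HB_3(3) = 3. Bump = 4. G_2 = 3.
G_2 = 3. HB_4(3) = 3. Bump = 3. G_3 = 2.
G_3 = 2. HB_5(2) = 2. Bump = 2. G_4 = 1.
G_4 = 1. HB_6(1) = 1. Bump = 1. G_5 = 0.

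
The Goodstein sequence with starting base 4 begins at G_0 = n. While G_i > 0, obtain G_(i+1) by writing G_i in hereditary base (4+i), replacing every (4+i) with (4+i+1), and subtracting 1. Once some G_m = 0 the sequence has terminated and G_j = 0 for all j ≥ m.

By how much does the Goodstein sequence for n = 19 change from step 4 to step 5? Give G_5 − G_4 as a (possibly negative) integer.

6

19 —HB4→ 4^2 + 3 —bump→ 5^2 + 3 = 28 —(−1)→ 27
27 —HB5→ 5^2 + 2 —bump→ 6^2 + 2 = 38 —(−1)→ 37
37 —HB6→ 6^2 + 1 —bump→ 7^2 + 1 = 50 —(−1)→ 49
49 —HB7→ 7^2 —bump→ 8^2 = 64 —(−1)→ 63
63 —HB8→ 7·8 + 7 —bump→ 7·9 + 7 = 70 —(−1)→ 69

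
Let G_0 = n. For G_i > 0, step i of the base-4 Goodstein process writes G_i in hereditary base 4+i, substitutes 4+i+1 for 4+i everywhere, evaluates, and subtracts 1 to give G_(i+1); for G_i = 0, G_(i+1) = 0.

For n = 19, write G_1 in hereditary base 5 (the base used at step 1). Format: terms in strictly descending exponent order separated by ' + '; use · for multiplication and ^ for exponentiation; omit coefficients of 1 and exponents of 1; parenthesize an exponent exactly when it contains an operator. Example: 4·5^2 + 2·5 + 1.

5^2 + 2

(0) 19|_4 = 4^2 + 3 ↦ 5^2 + 3|_5 = 28 ⇒ 27
(1) 27|_5 = 5^2 + 2 ↦ 6^2 + 2|_6 = 38 ⇒ 37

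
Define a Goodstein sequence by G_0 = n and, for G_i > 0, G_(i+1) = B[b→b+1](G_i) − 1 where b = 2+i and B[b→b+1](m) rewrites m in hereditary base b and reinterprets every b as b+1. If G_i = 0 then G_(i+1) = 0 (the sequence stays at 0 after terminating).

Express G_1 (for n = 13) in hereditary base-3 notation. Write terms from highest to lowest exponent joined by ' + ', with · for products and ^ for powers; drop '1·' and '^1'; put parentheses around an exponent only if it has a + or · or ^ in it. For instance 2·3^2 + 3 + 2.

G_0 = 13. HB_2(13) = 2^(2 + 1) + 2^2 + 1. Bump = 109. G_1 = 108.
G_1 = 108. HB_3(108) = 3^(3 + 1) + 3^3. Bump = 1280. G_2 = 1279.

3^(3 + 1) + 3^3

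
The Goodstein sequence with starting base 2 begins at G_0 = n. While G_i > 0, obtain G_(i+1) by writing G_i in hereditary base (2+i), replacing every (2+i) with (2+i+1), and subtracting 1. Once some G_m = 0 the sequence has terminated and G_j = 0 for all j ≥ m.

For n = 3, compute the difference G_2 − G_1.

base 2: 3 = 2 + 1; at 3: 3 + 1 = 4; next = 3
base 3: 3 = 3; at 4: 4 = 4; next = 3

0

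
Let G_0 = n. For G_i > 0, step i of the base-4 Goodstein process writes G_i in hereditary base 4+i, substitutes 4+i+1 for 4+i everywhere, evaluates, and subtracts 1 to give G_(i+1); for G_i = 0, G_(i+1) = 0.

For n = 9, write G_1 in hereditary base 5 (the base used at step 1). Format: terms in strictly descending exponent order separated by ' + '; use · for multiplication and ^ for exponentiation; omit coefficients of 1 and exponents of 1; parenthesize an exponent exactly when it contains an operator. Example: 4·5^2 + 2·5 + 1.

2·5

base 4: 9 = 2·4 + 1; at 5: 2·5 + 1 = 11; next = 10
base 5: 10 = 2·5; at 6: 2·6 = 12; next = 11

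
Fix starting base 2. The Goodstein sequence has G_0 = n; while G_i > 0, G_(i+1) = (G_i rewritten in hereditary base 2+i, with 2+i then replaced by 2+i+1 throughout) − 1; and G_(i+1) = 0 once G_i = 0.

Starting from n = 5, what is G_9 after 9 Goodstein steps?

G_0 = 5. HB_2(5) = 2^2 + 1. Bump = 28. G_1 = 27.
G_1 = 27. HB_3(27) = 3^3. Bump = 256. G_2 = 255.
G_2 = 255. HB_4(255) = 3·4^3 + 3·4^2 + 3·4 + 3. Bump = 468. G_3 = 467.
G_3 = 467. HB_5(467) = 3·5^3 + 3·5^2 + 3·5 + 2. Bump = 776. G_4 = 775.
G_4 = 775. HB_6(775) = 3·6^3 + 3·6^2 + 3·6 + 1. Bump = 1198. G_5 = 1197.
G_5 = 1197. HB_7(1197) = 3·7^3 + 3·7^2 + 3·7. Bump = 1752. G_6 = 1751.
G_6 = 1751. HB_8(1751) = 3·8^3 + 3·8^2 + 2·8 + 7. Bump = 2455. G_7 = 2454.
G_7 = 2454. HB_9(2454) = 3·9^3 + 3·9^2 + 2·9 + 6. Bump = 3326. G_8 = 3325.
G_8 = 3325. HB_10(3325) = 3·10^3 + 3·10^2 + 2·10 + 5. Bump = 4383. G_9 = 4382.

4382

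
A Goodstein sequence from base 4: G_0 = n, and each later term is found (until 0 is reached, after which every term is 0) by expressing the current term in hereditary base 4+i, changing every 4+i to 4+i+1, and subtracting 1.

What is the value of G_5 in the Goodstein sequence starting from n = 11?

[0] 11 ≡ 2·4 + 3 (base 4). Lift 5: 13. −1: 12.
[1] 12 ≡ 2·5 + 2 (base 5). Lift 6: 14. −1: 13.
[2] 13 ≡ 2·6 + 1 (base 6). Lift 7: 15. −1: 14.
[3] 14 ≡ 2·7 (base 7). Lift 8: 16. −1: 15.
[4] 15 ≡ 8 + 7 (base 8). Lift 9: 16. −1: 15.

15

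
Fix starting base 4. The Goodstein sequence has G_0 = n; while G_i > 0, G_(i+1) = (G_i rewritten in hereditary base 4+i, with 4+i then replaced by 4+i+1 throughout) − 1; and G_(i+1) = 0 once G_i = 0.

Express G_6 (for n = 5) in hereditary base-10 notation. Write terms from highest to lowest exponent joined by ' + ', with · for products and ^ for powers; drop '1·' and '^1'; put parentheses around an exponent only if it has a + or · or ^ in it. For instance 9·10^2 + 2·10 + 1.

1

base 4: 5 = 4 + 1; at 5: 5 + 1 = 6; next = 5
base 5: 5 = 5; at 6: 6 = 6; next = 5
base 6: 5 = 5; at 7: 5 = 5; next = 4
base 7: 4 = 4; at 8: 4 = 4; next = 3
base 8: 3 = 3; at 9: 3 = 3; next = 2
base 9: 2 = 2; at 10: 2 = 2; next = 1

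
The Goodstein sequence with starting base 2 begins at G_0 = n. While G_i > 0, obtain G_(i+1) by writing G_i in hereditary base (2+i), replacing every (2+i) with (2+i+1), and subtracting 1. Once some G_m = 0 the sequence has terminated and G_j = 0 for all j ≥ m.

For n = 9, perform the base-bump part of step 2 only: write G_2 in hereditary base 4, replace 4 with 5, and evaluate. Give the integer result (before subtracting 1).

G_0 = 9. HB_2(9) = 2^(2 + 1) + 1. Bump = 82. G_1 = 81.
G_1 = 81. HB_3(81) = 3^(3 + 1). Bump = 1024. G_2 = 1023.
G_2 = 1023. HB_4(1023) = 3·4^4 + 3·4^3 + 3·4^2 + 3·4 + 3. Bump = 9843. G_3 = 9842.

9843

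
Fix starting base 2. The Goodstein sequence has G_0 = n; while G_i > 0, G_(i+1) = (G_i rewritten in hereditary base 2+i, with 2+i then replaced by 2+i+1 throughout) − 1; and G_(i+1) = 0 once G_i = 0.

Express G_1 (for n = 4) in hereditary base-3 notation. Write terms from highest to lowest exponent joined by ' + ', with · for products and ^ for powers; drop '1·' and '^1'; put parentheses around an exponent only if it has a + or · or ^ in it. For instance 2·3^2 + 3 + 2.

G_0 = 4. HB_2(4) = 2^2. Bump = 27. G_1 = 26.
G_1 = 26. HB_3(26) = 2·3^2 + 2·3 + 2. Bump = 42. G_2 = 41.

2·3^2 + 2·3 + 2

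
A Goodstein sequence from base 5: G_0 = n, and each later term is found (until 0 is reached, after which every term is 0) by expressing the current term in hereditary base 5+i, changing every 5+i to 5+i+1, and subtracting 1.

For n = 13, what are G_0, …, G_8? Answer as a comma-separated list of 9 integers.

13, 14, 15, 16, 17, 17, 17, 17, 17

G_0 = 13. HB_5(13) = 2·5 + 3. Bump = 15. G_1 = 14.
G_1 = 14. HB_6(14) = 2·6 + 2. Bump = 16. G_2 = 15.
G_2 = 15. HB_7(15) = 2·7 + 1. Bump = 17. G_3 = 16.
G_3 = 16. HB_8(16) = 2·8. Bump = 18. G_4 = 17.
G_4 = 17. HB_9(17) = 9 + 8. Bump = 18. G_5 = 17.
G_5 = 17. HB_10(17) = 10 + 7. Bump = 18. G_6 = 17.
G_6 = 17. HB_11(17) = 11 + 6. Bump = 18. G_7 = 17.
G_7 = 17. HB_12(17) = 12 + 5. Bump = 18. G_8 = 17.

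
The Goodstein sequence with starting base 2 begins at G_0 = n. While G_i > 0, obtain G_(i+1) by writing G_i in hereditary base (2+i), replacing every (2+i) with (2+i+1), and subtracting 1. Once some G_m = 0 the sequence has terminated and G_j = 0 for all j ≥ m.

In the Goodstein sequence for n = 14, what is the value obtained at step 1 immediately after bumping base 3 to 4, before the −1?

1282

[0] 14 ≡ 2^(2 + 1) + 2^2 + 2 (base 2). Lift 3: 111. −1: 110.
[1] 110 ≡ 3^(3 + 1) + 3^3 + 2 (base 3). Lift 4: 1282. −1: 1281.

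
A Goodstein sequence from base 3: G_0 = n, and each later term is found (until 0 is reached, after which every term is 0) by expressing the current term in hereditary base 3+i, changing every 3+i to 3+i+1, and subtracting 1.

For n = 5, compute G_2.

base 3: 5 = 3 + 2; at 4: 4 + 2 = 6; next = 5
base 4: 5 = 4 + 1; at 5: 5 + 1 = 6; next = 5

5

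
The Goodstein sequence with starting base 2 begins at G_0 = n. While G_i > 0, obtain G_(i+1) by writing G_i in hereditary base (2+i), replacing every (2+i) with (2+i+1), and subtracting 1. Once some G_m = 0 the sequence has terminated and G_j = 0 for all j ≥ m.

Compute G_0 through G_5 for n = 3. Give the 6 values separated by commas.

(0) 3|_2 = 2 + 1 ↦ 3 + 1|_3 = 4 ⇒ 3
(1) 3|_3 = 3 ↦ 4|_4 = 4 ⇒ 3
(2) 3|_4 = 3 ↦ 3|_5 = 3 ⇒ 2
(3) 2|_5 = 2 ↦ 2|_6 = 2 ⇒ 1
(4) 1|_6 = 1 ↦ 1|_7 = 1 ⇒ 0

3, 3, 3, 2, 1, 0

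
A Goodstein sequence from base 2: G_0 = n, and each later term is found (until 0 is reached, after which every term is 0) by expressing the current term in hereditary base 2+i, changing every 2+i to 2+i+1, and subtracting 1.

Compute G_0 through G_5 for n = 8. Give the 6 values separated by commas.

G_0=8  [base 2] 2^(2 + 1)  →[2↦3]→  3^(3 + 1) = 81  −1 ⇒ G_1=80
G_1=80  [base 3] 2·3^3 + 2·3^2 + 2·3 + 2  →[3↦4]→  2·4^4 + 2·4^2 + 2·4 + 2 = 554  −1 ⇒ G_2=553
G_2=553  [base 4] 2·4^4 + 2·4^2 + 2·4 + 1  →[4↦5]→  2·5^5 + 2·5^2 + 2·5 + 1 = 6311  −1 ⇒ G_3=6310
G_3=6310  [base 5] 2·5^5 + 2·5^2 + 2·5  →[5↦6]→  2·6^6 + 2·6^2 + 2·6 = 93396  −1 ⇒ G_4=93395
G_4=93395  [base 6] 2·6^6 + 2·6^2 + 6 + 5  →[6↦7]→  2·7^7 + 2·7^2 + 7 + 5 = 1647196  −1 ⇒ G_5=1647195

8, 80, 553, 6310, 93395, 1647195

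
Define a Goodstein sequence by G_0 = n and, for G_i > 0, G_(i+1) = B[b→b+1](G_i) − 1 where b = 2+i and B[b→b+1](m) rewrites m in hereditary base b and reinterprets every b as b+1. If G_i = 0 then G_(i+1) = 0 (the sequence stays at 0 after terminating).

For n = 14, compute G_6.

134404971

G_0=14  [base 2] 2^(2 + 1) + 2^2 + 2  →[2↦3]→  3^(3 + 1) + 3^3 + 3 = 111  −1 ⇒ G_1=110
G_1=110  [base 3] 3^(3 + 1) + 3^3 + 2  →[3↦4]→  4^(4 + 1) + 4^4 + 2 = 1282  −1 ⇒ G_2=1281
G_2=1281  [base 4] 4^(4 + 1) + 4^4 + 1  →[4↦5]→  5^(5 + 1) + 5^5 + 1 = 18751  −1 ⇒ G_3=18750
G_3=18750  [base 5] 5^(5 + 1) + 5^5  →[5↦6]→  6^(6 + 1) + 6^6 = 326592  −1 ⇒ G_4=326591
G_4=326591  [base 6] 6^(6 + 1) + 5·6^5 + 5·6^4 + 5·6^3 + 5·6^2 + 5·6 + 5  →[6↦7]→  7^(7 + 1) + 5·7^5 + 5·7^4 + 5·7^3 + 5·7^2 + 5·7 + 5 = 5862841  −1 ⇒ G_5=5862840
G_5=5862840  [base 7] 7^(7 + 1) + 5·7^5 + 5·7^4 + 5·7^3 + 5·7^2 + 5·7 + 4  →[7↦8]→  8^(8 + 1) + 5·8^5 + 5·8^4 + 5·8^3 + 5·8^2 + 5·8 + 4 = 134404972  −1 ⇒ G_6=134404971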